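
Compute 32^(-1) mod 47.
Since 47 is prime, by Fermat 32^(-1) ≡ 32^{45} ≡ 25 mod 47. Verify: 32 × 25 = 800 ≡ 1 mod 47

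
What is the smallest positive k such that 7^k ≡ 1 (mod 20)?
Powers of 7 mod 20: 7^1≡7, 7^2≡9, 7^3≡3, 7^4≡1. Order = 4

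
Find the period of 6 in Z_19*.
Powers of 6 mod 19: 6^1≡6, 6^2≡17, 6^3≡7, 6^4≡4, 6^5≡5, 6^6≡11, 6^7≡9, 6^8≡16, 6^9≡1. Order = 9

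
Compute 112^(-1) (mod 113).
Since 113 is prime, by Fermat 112^(-1) ≡ 112^{111} ≡ 112 (mod 113). Verify: 112 × 112 = 12544 ≡ 1 (mod 113)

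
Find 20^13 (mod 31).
By repeated squaring (mod 31): 20^{1}≡20, 20^{2}≡28, 20^{4}≡9, 20^{8}≡19. Then 20^{13} = 20^{8+4+1} ≡ 19 × 9 × 20 ≡ 10 (mod 31)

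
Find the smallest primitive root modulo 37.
g = 2. Powers: [2, 4, 8, 16, 32, 27, 17, 34, 31, ...] generates all 36 non-zero residues.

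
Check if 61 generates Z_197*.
61^{49} ≡ 1 (mod 197) and 49 < 196, so ord_197(61) = 49 ≠ 196 and 61 is not a primitive root.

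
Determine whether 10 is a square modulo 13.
By Euler's criterion: 10^{6} ≡ 1 mod 13. Since this equals 1, 10 is a QR.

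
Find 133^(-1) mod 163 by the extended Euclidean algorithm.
Extended GCD: 133(38) + 163(-31) = 1. So 133^(-1) ≡ 38 mod 163. Verify: 133 × 38 = 5054 ≡ 1 mod 163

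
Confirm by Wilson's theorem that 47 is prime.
(46)! mod 47 = 46. Since this equals -1 mod 47, Wilson confirms 47 is prime.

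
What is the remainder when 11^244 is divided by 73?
Using Fermat: 11^{72} ≡ 1 mod 73. 244 ≡ 28 mod 72. So 11^{244} ≡ 11^{28} ≡ 36 mod 73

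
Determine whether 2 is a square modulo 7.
By Euler's criterion: 2^{3} ≡ 1 mod 7. Since this equals 1, 2 is a QR.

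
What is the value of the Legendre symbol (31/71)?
(31/71) = 31^{35} mod 71 = -1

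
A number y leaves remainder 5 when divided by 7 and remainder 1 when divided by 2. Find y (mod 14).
M = 7 × 2 = 14. M₁ = 2, y₁ ≡ 4 (mod 7). M₂ = 7, y₂ ≡ 1 (mod 2). y = 5×2×4 + 1×7×1 ≡ 5 (mod 14)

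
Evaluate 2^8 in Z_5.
Using Fermat: 2^{4} ≡ 1 (mod 5). 8 ≡ 0 (mod 4). So 2^{8} ≡ 2^{0} ≡ 1 (mod 5)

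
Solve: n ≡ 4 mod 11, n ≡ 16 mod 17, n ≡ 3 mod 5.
M = 11 × 17 × 5 = 935. M₁ = 85, y₁ ≡ 7 mod 11. M₂ = 55, y₂ ≡ 13 mod 17. M₃ = 187, y₃ ≡ 3 mod 5. n = 4×85×7 + 16×55×13 + 3×187×3 ≡ 543 mod 935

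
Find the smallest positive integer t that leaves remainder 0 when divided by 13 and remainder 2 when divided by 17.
M = 13 × 17 = 221. M₁ = 17, y₁ ≡ 10 mod 13. M₂ = 13, y₂ ≡ 4 mod 17. t = 0×17×10 + 2×13×4 ≡ 104 mod 221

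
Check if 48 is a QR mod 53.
By Euler's criterion: 48^{26} ≡ 52 mod 53. Since this equals -1 (≡ 52), 48 is not a QR.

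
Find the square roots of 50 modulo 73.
The square roots of 50 mod 73 are 59 and 14. Verify: 59² = 3481 ≡ 50 (mod 73)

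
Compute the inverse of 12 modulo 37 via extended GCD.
Extended GCD: 12(-3) + 37(1) = 1. So 12^(-1) ≡ -3 ≡ 34 (mod 37). Verify: 12 × 34 = 408 ≡ 1 (mod 37)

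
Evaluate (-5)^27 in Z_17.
Using Fermat: (-5)^{16} ≡ 1 mod 17. 27 ≡ 11 mod 16. So (-5)^{27} ≡ (-5)^{11} ≡ 6 mod 17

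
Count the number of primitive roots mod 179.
Number of primitive roots mod 179 = φ(p-1) = φ(178) = 88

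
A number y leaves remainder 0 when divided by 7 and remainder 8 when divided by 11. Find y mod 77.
M = 7 × 11 = 77. M₁ = 11, y₁ ≡ 2 mod 7. M₂ = 7, y₂ ≡ 8 mod 11. y = 0×11×2 + 8×7×8 ≡ 63 mod 77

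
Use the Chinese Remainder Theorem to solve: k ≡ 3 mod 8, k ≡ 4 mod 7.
M = 8 × 7 = 56. M₁ = 7, y₁ ≡ 7 mod 8. M₂ = 8, y₂ ≡ 1 mod 7. k = 3×7×7 + 4×8×1 ≡ 11 mod 56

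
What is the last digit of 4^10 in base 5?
Using Fermat: 4^{4} ≡ 1 (mod 5). 10 ≡ 2 (mod 4). So 4^{10} ≡ 4^{2} ≡ 1 (mod 5)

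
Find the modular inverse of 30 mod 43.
Since 43 is prime, by Fermat 30^(-1) ≡ 30^{41} ≡ 33 mod 43. Verify: 30 × 33 = 990 ≡ 1 mod 43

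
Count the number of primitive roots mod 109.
Number of primitive roots mod 109 = φ(p-1) = φ(108) = 36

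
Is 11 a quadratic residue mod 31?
By Euler's criterion: 11^{15} ≡ 30 (mod 31). Since this equals -1 (≡ 30), 11 is not a QR.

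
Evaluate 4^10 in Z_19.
By repeated squaring mod 19: 4^{1}≡4, 4^{2}≡16, 4^{4}≡9, 4^{8}≡5. Then 4^{10} = 4^{8+2} ≡ 5 × 16 ≡ 4 mod 19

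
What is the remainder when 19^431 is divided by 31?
Using Fermat: 19^{30} ≡ 1 mod 31. 431 ≡ 11 mod 30. So 19^{431} ≡ 19^{11} ≡ 10 mod 31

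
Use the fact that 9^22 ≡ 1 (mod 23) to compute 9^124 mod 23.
By Fermat: 9^{22} ≡ 1 (mod 23). 124 = 5×22 + 14. So 9^{124} ≡ 9^{14} ≡ 16 (mod 23)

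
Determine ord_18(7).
Powers of 7 mod 18: 7^1≡7, 7^2≡13, 7^3≡1. Order = 3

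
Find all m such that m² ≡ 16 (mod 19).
The square roots of 16 mod 19 are 4 and 15. Verify: 4² = 16 ≡ 16 (mod 19)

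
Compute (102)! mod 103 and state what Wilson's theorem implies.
(102)! mod 103 = 102. Since this equals -1 (mod 103), Wilson confirms 103 is prime.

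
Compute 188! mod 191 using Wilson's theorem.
(190)! = (188)! × (189) × (190) ≡ -1 mod 191. So (188)! ≡ -1 × [(190)(189)]^(-1) ≡ 95 mod 191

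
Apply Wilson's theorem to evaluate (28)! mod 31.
(30)! = (28)! × (29) × (30) ≡ -1 mod 31. So (28)! ≡ -1 × [(30)(29)]^(-1) ≡ 15 mod 31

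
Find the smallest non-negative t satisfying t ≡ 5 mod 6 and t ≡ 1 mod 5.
M = 6 × 5 = 30. M₁ = 5, y₁ ≡ 5 mod 6. M₂ = 6, y₂ ≡ 1 mod 5. t = 5×5×5 + 1×6×1 ≡ 11 mod 30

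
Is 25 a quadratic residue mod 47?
By Euler's criterion: 25^{23} ≡ 1 mod 47. Since this equals 1, 25 is a QR.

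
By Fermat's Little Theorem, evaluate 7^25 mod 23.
By Fermat: 7^{22} ≡ 1 (mod 23). So 7^{25} = 7^{22} · 7^{3} ≡ 7^{3} ≡ 21 (mod 23)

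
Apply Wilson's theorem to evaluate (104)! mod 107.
(106)! = (104)! × (105) × (106) ≡ -1 (mod 107). So (104)! ≡ -1 × [(106)(105)]^(-1) ≡ 53 (mod 107)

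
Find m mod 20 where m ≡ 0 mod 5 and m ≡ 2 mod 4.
M = 5 × 4 = 20. M₁ = 4, y₁ ≡ 4 mod 5. M₂ = 5, y₂ ≡ 1 mod 4. m = 0×4×4 + 2×5×1 ≡ 10 mod 20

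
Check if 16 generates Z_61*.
16^{15} ≡ 1 mod 61 and 15 < 60, so ord_61(16) = 15 ≠ 60 and 16 is not a primitive root.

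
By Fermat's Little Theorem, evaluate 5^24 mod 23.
By Fermat: 5^{22} ≡ 1 mod 23. So 5^{24} = 5^{22} · 5^{2} ≡ 5^{2} ≡ 2 mod 23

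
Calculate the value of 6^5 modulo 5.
Using Fermat: 6^{4} ≡ 1 mod 5. 5 ≡ 1 mod 4. So 6^{5} ≡ 6^{1} ≡ 1 mod 5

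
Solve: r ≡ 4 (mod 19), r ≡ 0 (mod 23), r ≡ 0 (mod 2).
M = 19 × 23 × 2 = 874. M₁ = 46, y₁ ≡ 12 (mod 19). M₂ = 38, y₂ ≡ 20 (mod 23). M₃ = 437, y₃ ≡ 1 (mod 2). r = 4×46×12 + 0×38×20 + 0×437×1 ≡ 460 (mod 874)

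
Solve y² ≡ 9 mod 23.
The square roots of 9 mod 23 are 3 and 20. Verify: 3² = 9 ≡ 9 mod 23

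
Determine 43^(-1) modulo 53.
Since 53 is prime, by Fermat 43^(-1) ≡ 43^{51} ≡ 37 (mod 53). Verify: 43 × 37 = 1591 ≡ 1 (mod 53)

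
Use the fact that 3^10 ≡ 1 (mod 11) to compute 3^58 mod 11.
By Fermat: 3^{10} ≡ 1 (mod 11). 58 = 5×10 + 8. So 3^{58} ≡ 3^{8} ≡ 5 (mod 11)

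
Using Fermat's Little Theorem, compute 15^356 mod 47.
By Fermat: 15^{46} ≡ 1 (mod 47). 356 ≡ 34 (mod 46). So 15^{356} ≡ 15^{34} ≡ 42 (mod 47)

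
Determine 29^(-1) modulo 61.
Since 61 is prime, by Fermat 29^(-1) ≡ 29^{59} ≡ 40 (mod 61). Verify: 29 × 40 = 1160 ≡ 1 (mod 61)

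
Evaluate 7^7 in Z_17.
By repeated squaring (mod 17): 7^{1}≡7, 7^{2}≡15, 7^{4}≡4. Then 7^{7} = 7^{4+2+1} ≡ 4 × 15 × 7 ≡ 12 (mod 17)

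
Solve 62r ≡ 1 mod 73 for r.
Since 73 is prime, by Fermat 62^(-1) ≡ 62^{71} ≡ 53 mod 73. Verify: 62 × 53 = 3286 ≡ 1 mod 73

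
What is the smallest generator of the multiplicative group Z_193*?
g = 5. Powers: [5, 25, 125, 46, 37, 185, 153, ...] generates all 192 non-zero residues.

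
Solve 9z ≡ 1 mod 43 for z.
Since 43 is prime, by Fermat 9^(-1) ≡ 9^{41} ≡ 24 mod 43. Verify: 9 × 24 = 216 ≡ 1 mod 43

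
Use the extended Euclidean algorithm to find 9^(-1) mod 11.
Extended GCD: 9(5) + 11(-4) = 1. So 9^(-1) ≡ 5 mod 11. Verify: 9 × 5 = 45 ≡ 1 mod 11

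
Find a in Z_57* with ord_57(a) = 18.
14 has order 18 mod 57 since 14^{18} ≡ 1 (mod 57) and no smaller power works.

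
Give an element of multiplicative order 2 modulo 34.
33 has order 2 mod 34 since 33^{2} ≡ 1 mod 34 and no smaller power works.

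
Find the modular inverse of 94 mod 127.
Since 127 is prime, by Fermat 94^(-1) ≡ 94^{125} ≡ 50 mod 127. Verify: 94 × 50 = 4700 ≡ 1 mod 127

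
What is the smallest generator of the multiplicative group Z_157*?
g = 5. Powers: [5, 25, 125, 154, 142, 82, 96, 9, ...] generates all 156 non-zero residues.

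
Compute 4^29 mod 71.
By repeated squaring (mod 71): 4^{1}≡4, 4^{2}≡16, 4^{4}≡43, 4^{8}≡3, 4^{16}≡9. Then 4^{29} = 4^{16+8+4+1} ≡ 9 × 3 × 43 × 4 ≡ 29 (mod 71)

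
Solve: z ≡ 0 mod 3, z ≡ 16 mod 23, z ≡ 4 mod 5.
M = 3 × 23 × 5 = 345. M₁ = 115, y₁ ≡ 1 mod 3. M₂ = 15, y₂ ≡ 20 mod 23. M₃ = 69, y₃ ≡ 4 mod 5. z = 0×115×1 + 16×15×20 + 4×69×4 ≡ 39 mod 345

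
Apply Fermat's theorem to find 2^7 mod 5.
By Fermat: 2^{4} ≡ 1 mod 5. So 2^{7} = 2^{4} · 2^{3} ≡ 2^{3} ≡ 3 mod 5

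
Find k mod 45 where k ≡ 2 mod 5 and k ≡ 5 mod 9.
M = 5 × 9 = 45. M₁ = 9, y₁ ≡ 4 mod 5. M₂ = 5, y₂ ≡ 2 mod 9. k = 2×9×4 + 5×5×2 ≡ 32 mod 45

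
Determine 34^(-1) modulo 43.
Since 43 is prime, by Fermat 34^(-1) ≡ 34^{41} ≡ 19 mod 43. Verify: 34 × 19 = 646 ≡ 1 mod 43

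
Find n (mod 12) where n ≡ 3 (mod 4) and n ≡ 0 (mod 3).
M = 4 × 3 = 12. M₁ = 3, y₁ ≡ 3 (mod 4). M₂ = 4, y₂ ≡ 1 (mod 3). n = 3×3×3 + 0×4×1 ≡ 3 (mod 12)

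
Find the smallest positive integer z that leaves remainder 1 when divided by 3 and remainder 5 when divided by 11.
M = 3 × 11 = 33. M₁ = 11, y₁ ≡ 2 mod 3. M₂ = 3, y₂ ≡ 4 mod 11. z = 1×11×2 + 5×3×4 ≡ 16 mod 33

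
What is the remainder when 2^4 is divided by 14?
2^{4} = 16 ≡ 2 mod 14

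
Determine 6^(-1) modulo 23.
Since 23 is prime, by Fermat 6^(-1) ≡ 6^{21} ≡ 4 (mod 23). Verify: 6 × 4 = 24 ≡ 1 (mod 23)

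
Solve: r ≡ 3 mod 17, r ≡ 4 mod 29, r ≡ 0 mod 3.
M = 17 × 29 × 3 = 1479. M₁ = 87, y₁ ≡ 9 mod 17. M₂ = 51, y₂ ≡ 4 mod 29. M₃ = 493, y₃ ≡ 1 mod 3. r = 3×87×9 + 4×51×4 + 0×493×1 ≡ 207 mod 1479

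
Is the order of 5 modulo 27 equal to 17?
Powers of 5 mod 27: 5^1≡5, 5^2≡25, 5^3≡17, 5^4≡4, 5^5≡20, 5^6≡19, 5^7≡14, 5^8≡16, 5^9≡26, 5^10≡22, 5^11≡2, 5^12≡10, 5^13≡23, 5^14≡7, 5^15≡8, 5^16≡13, 5^17≡11, 5^18≡1. 5^17≡11≢1, so ord ≠ 17. No, the actual order is 18.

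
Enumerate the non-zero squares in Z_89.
Quadratic residues modulo 89: {1, 2, 4, 5, 8, 9, 10, 11, 16, 17, 18, 20, 21, 22, 25, 32, 34, 36, 39, 40, 42, 44, 45, 47, 49, 50, 53, 55, 57, 64, 67, 68, 69, 71, 72, 73, 78, 79, 80, 81, 84, 85, 87, 88}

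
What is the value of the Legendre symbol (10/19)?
(10/19) = 10^{9} mod 19 = -1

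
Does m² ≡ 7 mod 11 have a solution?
By Euler's criterion: 7^{5} ≡ 10 mod 11. Since this equals -1 (≡ 10), 7 is not a QR.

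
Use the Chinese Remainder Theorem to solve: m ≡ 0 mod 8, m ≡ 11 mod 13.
M = 8 × 13 = 104. M₁ = 13, y₁ ≡ 5 mod 8. M₂ = 8, y₂ ≡ 5 mod 13. m = 0×13×5 + 11×8×5 ≡ 24 mod 104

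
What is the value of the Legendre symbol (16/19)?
(16/19) = 16^{9} mod 19 = 1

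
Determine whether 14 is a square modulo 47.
By Euler's criterion: 14^{23} ≡ 1 mod 47. Since this equals 1, 14 is a QR.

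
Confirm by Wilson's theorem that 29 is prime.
(28)! mod 29 = 28. Since this equals -1 mod 29, Wilson confirms 29 is prime.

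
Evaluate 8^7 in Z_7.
Using Fermat: 8^{6} ≡ 1 mod 7. 7 ≡ 1 mod 6. So 8^{7} ≡ 8^{1} ≡ 1 mod 7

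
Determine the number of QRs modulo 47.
For prime 47, there are (p-1)/2 = (47-1)/2 = 23 quadratic residues (excluding 0).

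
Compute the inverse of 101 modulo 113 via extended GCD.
Extended GCD: 101(47) + 113(-42) = 1. So 101^(-1) ≡ 47 mod 113. Verify: 101 × 47 = 4747 ≡ 1 mod 113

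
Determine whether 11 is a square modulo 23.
By Euler's criterion: 11^{11} ≡ 22 (mod 23). Since this equals -1 (≡ 22), 11 is not a QR.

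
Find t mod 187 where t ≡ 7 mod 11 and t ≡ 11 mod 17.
M = 11 × 17 = 187. M₁ = 17, y₁ ≡ 2 mod 11. M₂ = 11, y₂ ≡ 14 mod 17. t = 7×17×2 + 11×11×14 ≡ 62 mod 187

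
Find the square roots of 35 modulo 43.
The square roots of 35 mod 43 are 11 and 32. Verify: 11² = 121 ≡ 35 (mod 43)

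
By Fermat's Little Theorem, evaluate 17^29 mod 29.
By Fermat: 17^{28} ≡ 1 (mod 29). So 17^{29} = 17^{28} · 17^{1} ≡ 17^{1} ≡ 17 (mod 29)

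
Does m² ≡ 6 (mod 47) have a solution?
By Euler's criterion: 6^{23} ≡ 1 (mod 47). Since this equals 1, 6 is a QR.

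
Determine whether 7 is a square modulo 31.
By Euler's criterion: 7^{15} ≡ 1 mod 31. Since this equals 1, 7 is a QR.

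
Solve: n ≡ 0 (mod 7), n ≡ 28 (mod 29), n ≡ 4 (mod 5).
M = 7 × 29 × 5 = 1015. M₁ = 145, y₁ ≡ 3 (mod 7). M₂ = 35, y₂ ≡ 5 (mod 29). M₃ = 203, y₃ ≡ 2 (mod 5). n = 0×145×3 + 28×35×5 + 4×203×2 ≡ 434 (mod 1015)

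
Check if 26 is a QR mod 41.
By Euler's criterion: 26^{20} ≡ 40 mod 41. Since this equals -1 (≡ 40), 26 is not a QR.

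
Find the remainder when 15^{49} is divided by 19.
By Fermat: 15^{18} ≡ 1 mod 19. 49 = 2×18 + 13. So 15^{49} ≡ 15^{13} ≡ 10 mod 19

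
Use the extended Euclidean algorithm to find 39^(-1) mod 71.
Extended GCD: 39(-20) + 71(11) = 1. So 39^(-1) ≡ -20 ≡ 51 mod 71. Verify: 39 × 51 = 1989 ≡ 1 mod 71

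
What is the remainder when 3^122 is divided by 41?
Using Fermat: 3^{40} ≡ 1 mod 41. 122 ≡ 2 mod 40. So 3^{122} ≡ 3^{2} ≡ 9 mod 41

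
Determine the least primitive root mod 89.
g = 3. Powers: [3, 9, 27, 81, 65, 17, 51, ...] generates all 88 non-zero residues.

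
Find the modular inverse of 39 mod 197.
Since 197 is prime, by Fermat 39^(-1) ≡ 39^{195} ≡ 96 mod 197. Verify: 39 × 96 = 3744 ≡ 1 mod 197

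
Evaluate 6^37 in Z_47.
By repeated squaring mod 47: 6^{1}≡6, 6^{2}≡36, 6^{4}≡27, 6^{8}≡24, 6^{16}≡12, 6^{32}≡3. Then 6^{37} = 6^{32+4+1} ≡ 3 × 27 × 6 ≡ 16 mod 47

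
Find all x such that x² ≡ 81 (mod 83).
The square roots of 81 mod 83 are 9 and 74. Verify: 9² = 81 ≡ 81 (mod 83)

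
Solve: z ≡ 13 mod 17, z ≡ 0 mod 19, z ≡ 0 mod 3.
M = 17 × 19 × 3 = 969. M₁ = 57, y₁ ≡ 3 mod 17. M₂ = 51, y₂ ≡ 3 mod 19. M₃ = 323, y₃ ≡ 2 mod 3. z = 13×57×3 + 0×51×3 + 0×323×2 ≡ 285 mod 969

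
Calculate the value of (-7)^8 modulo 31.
By repeated squaring (mod 31): (-7)^{1}≡24, (-7)^{2}≡18, (-7)^{4}≡14, (-7)^{8}≡10. So (-7)^{8} ≡ 10 (mod 31)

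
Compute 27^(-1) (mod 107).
Since 107 is prime, by Fermat 27^(-1) ≡ 27^{105} ≡ 4 (mod 107). Verify: 27 × 4 = 108 ≡ 1 (mod 107)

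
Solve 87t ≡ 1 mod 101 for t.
Since 101 is prime, by Fermat 87^(-1) ≡ 87^{99} ≡ 36 mod 101. Verify: 87 × 36 = 3132 ≡ 1 mod 101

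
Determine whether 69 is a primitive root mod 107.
69^{53} ≡ 1 mod 107 and 53 < 106, so ord_107(69) = 53 ≠ 106 and 69 is not a primitive root.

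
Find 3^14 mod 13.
Using Fermat: 3^{12} ≡ 1 mod 13. 14 ≡ 2 mod 12. So 3^{14} ≡ 3^{2} ≡ 9 mod 13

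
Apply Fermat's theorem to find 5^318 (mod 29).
By Fermat: 5^{28} ≡ 1 (mod 29). 318 ≡ 10 (mod 28). So 5^{318} ≡ 5^{10} ≡ 20 (mod 29)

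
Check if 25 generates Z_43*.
25^{21} ≡ 1 (mod 43) and 21 < 42, so ord_43(25) = 21 ≠ 42 and 25 is not a primitive root.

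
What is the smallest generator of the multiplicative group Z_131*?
g = 2. For each prime q|130: 2^{65}≡130, 2^{26}≡53, 2^{10}≡107, none ≡ 1, so ord_131(2) = 130 and 2 is a primitive root.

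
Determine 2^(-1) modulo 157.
Since 157 is prime, by Fermat 2^(-1) ≡ 2^{155} ≡ 79 mod 157. Verify: 2 × 79 = 158 ≡ 1 mod 157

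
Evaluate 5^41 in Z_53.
By repeated squaring mod 53: 5^{1}≡5, 5^{2}≡25, 5^{4}≡42, 5^{8}≡15, 5^{16}≡13, 5^{32}≡10. Then 5^{41} = 5^{32+8+1} ≡ 10 × 15 × 5 ≡ 8 mod 53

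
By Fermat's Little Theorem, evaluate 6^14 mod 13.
By Fermat: 6^{12} ≡ 1 mod 13. So 6^{14} = 6^{12} · 6^{2} ≡ 6^{2} ≡ 10 mod 13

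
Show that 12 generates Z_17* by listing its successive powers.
12^1, 12^2, ..., 12^{16} mod 17: [12, 8, 11, 13, 3, 2, 7, 16, 5, 9, 6, 4, 14, 15, 10, 1]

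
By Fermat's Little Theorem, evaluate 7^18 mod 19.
By Fermat's Little Theorem, 7^{18} ≡ 1 mod 19 since 19 is prime and gcd(7, 19) = 1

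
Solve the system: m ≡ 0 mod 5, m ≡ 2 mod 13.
M = 5 × 13 = 65. M₁ = 13, y₁ ≡ 2 mod 5. M₂ = 5, y₂ ≡ 8 mod 13. m = 0×13×2 + 2×5×8 ≡ 15 mod 65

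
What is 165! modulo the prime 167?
(166)! = (165)! × (166) ≡ -1 (mod 167). So (165)! ≡ -1 × (166)^(-1) ≡ (-1)×(-1) = 1 (mod 167)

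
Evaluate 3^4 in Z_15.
3^{4} = 81 ≡ 6 (mod 15)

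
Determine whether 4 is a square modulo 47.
By Euler's criterion: 4^{23} ≡ 1 mod 47. Since this equals 1, 4 is a QR.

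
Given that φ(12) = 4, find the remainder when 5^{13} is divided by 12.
By Euler: 5^{4} ≡ 1 (mod 12) since gcd(5, 12) = 1. 13 = 3×4 + 1. So 5^{13} ≡ 5^{1} ≡ 5 (mod 12)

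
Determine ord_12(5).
Powers of 5 mod 12: 5^1≡5, 5^2≡1. So the order of 5 is 2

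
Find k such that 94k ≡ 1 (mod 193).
Since 193 is prime, by Fermat 94^(-1) ≡ 94^{191} ≡ 154 (mod 193). Verify: 94 × 154 = 14476 ≡ 1 (mod 193)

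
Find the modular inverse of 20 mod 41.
Since 41 is prime, by Fermat 20^(-1) ≡ 20^{39} ≡ 39 (mod 41). Verify: 20 × 39 = 780 ≡ 1 (mod 41)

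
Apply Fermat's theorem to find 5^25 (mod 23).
By Fermat: 5^{22} ≡ 1 (mod 23). So 5^{25} = 5^{22} · 5^{3} ≡ 5^{3} ≡ 10 (mod 23)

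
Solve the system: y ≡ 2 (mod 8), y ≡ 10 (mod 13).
M = 8 × 13 = 104. M₁ = 13, y₁ ≡ 5 (mod 8). M₂ = 8, y₂ ≡ 5 (mod 13). y = 2×13×5 + 10×8×5 ≡ 10 (mod 104)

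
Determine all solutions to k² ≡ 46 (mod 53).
The square roots of 46 mod 53 are 24 and 29. Verify: 24² = 576 ≡ 46 (mod 53)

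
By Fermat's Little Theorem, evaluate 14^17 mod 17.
By Fermat: 14^{16} ≡ 1 (mod 17). So 14^{17} = 14^{16} · 14^{1} ≡ 14^{1} ≡ 14 (mod 17)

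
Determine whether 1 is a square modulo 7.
By Euler's criterion: 1^{3} ≡ 1 (mod 7). Since this equals 1, 1 is a QR.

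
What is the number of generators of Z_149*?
Number of primitive roots mod 149 = φ(p-1) = φ(148) = 72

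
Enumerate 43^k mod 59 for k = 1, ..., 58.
43^1, 43^2, ..., 43^{58} mod 59: [43, 20, 34, 46, 31, 35, 30, 51, 10, 17, 23, 45, 47, 15, 55, 5, 38, 41, 52, 53, 37, 57, 32, 19, 50, 26, 56, 48, 58, 16, 39, 25, 13, 28, 24, 29, 8, 49, 42, 36, 14, 12, 44, 4, 54, 21, 18, 7, 6, 22, 2, 27, 40, 9, 33, 3, 11, 1]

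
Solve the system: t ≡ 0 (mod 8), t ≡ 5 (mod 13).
M = 8 × 13 = 104. M₁ = 13, y₁ ≡ 5 (mod 8). M₂ = 8, y₂ ≡ 5 (mod 13). t = 0×13×5 + 5×8×5 ≡ 96 (mod 104)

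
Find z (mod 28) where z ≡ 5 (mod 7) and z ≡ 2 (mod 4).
M = 7 × 4 = 28. M₁ = 4, y₁ ≡ 2 (mod 7). M₂ = 7, y₂ ≡ 3 (mod 4). z = 5×4×2 + 2×7×3 ≡ 26 (mod 28)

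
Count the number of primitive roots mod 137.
There are φ(137-1) = φ(136) = 64 primitive roots modulo 137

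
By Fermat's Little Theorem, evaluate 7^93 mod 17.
By Fermat: 7^{16} ≡ 1 (mod 17). 93 = 5×16 + 13. So 7^{93} ≡ 7^{13} ≡ 6 (mod 17)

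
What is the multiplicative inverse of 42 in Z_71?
Since 71 is prime, by Fermat 42^(-1) ≡ 42^{69} ≡ 22 mod 71. Verify: 42 × 22 = 924 ≡ 1 mod 71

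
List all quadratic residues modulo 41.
Quadratic residues modulo 41: {1, 2, 4, 5, 8, 9, 10, 16, 18, 20, 21, 23, 25, 31, 32, 33, 36, 37, 39, 40}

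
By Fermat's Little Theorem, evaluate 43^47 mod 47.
By Fermat: 43^{46} ≡ 1 (mod 47). So 43^{47} = 43^{46} · 43^{1} ≡ 43^{1} ≡ 43 (mod 47)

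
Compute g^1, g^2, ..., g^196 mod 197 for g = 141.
141^1, 141^2, ..., 141^{196} mod 197: [141, 181, 108, 59, 45, 41, 68, 132, 94, 55, 72, 105, 30, 93, 111, 88, 194, 168, 48, 70, 20, 62, 74, 190, 195, 112, 32, 178, 79, 107, 115, 61, 130, 9, 87, 53, 184, 137, 11, 172, 21, 6, 58, 101, 57, 157, 73, 49, 14, 4, 170, 133, 38, 39, 180, 164, 75, 134, 179, 23, 91, 26, 120, 175, 50, 155, 185, 81, 192, 83, 80, 51, 99, 169, 189, 54, 128, 121, 119, 34, 66, 47, 126, 36, 151, 15, 145, 154, 44, 97, 84, 24, 35, 10, 31, 37, 95, 196, 56, 16, 89, 138, 152, 156, 129, 65, 103, 142, 125, 92, 167, 104, 86, 109, 3, 29, 149, 127, 177, 135, 123, 7, 2, 85, 165, 19, 118, 90, 82, 136, 67, 188, 110, 144, 13, 60, 186, 25, 176, 191, 139, 96, 140, 40, 124, 148, 183, 193, 27, 64, 159, 158, 17, 33, 122, 63, 18, 174, 106, 171, 77, 22, 147, 42, 12, 116, 5, 114, 117, 146, 98, 28, 8, 143, 69, 76, 78, 163, 131, 150, 71, 161, 46, 182, 52, 43, 153, 100, 113, 173, 162, 187, 166, 160, 102, 1]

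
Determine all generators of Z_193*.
There are φ(192) = 64 primitive roots mod 193: {5, 10, 15, 17, 19, 22, 26, 30, 34, 37, 38, 40, 41, 44, 45, 47, 51, 52, 53, 57, 58, 61, 66, 70, 73, 77, 78, 79, 80, 82, 90, 91, 102, 103, 111, 113, 114, 115, 116, 120, 123, 127, 132, 135, 136, 140, 141, 142, 146, 148, 149, 152, 153, 155, 156, 159, 163, 167, 171, 174, 176, 178, 183, 188}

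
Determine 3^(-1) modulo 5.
Since 5 is prime, by Fermat 3^(-1) ≡ 3^{3} ≡ 2 (mod 5). Verify: 3 × 2 = 6 ≡ 1 (mod 5)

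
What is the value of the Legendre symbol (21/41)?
(21/41) = 21^{20} mod 41 = 1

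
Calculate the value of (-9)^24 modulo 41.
By repeated squaring mod 41: (-9)^{1}≡32, (-9)^{2}≡40, (-9)^{4}≡1, (-9)^{8}≡1, (-9)^{16}≡1. Then (-9)^{24} = (-9)^{16+8} ≡ 1 × 1 ≡ 1 mod 41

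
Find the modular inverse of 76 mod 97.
Since 97 is prime, by Fermat 76^(-1) ≡ 76^{95} ≡ 60 (mod 97). Verify: 76 × 60 = 4560 ≡ 1 (mod 97)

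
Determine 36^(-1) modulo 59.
Since 59 is prime, by Fermat 36^(-1) ≡ 36^{57} ≡ 41 mod 59. Verify: 36 × 41 = 1476 ≡ 1 mod 59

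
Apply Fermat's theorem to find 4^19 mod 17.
By Fermat: 4^{16} ≡ 1 mod 17. So 4^{19} = 4^{16} · 4^{3} ≡ 4^{3} ≡ 13 mod 17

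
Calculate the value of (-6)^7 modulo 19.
By repeated squaring (mod 19): (-6)^{1}≡13, (-6)^{2}≡17, (-6)^{4}≡4. Then (-6)^{7} = (-6)^{4+2+1} ≡ 4 × 17 × 13 ≡ 10 (mod 19)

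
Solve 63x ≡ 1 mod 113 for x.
Since 113 is prime, by Fermat 63^(-1) ≡ 63^{111} ≡ 61 mod 113. Verify: 63 × 61 = 3843 ≡ 1 mod 113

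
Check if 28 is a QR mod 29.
By Euler's criterion: 28^{14} ≡ 1 mod 29. Since this equals 1, 28 is a QR.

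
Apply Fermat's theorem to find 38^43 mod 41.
By Fermat: 38^{40} ≡ 1 mod 41. So 38^{43} = 38^{40} · 38^{3} ≡ 38^{3} ≡ 14 mod 41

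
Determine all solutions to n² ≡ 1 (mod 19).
The square roots of 1 mod 19 are 1 and 18. Verify: 1² = 1 ≡ 1 (mod 19)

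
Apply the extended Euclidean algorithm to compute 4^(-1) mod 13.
Extended GCD: 4(-3) + 13(1) = 1. So 4^(-1) ≡ -3 ≡ 10 (mod 13). Verify: 4 × 10 = 40 ≡ 1 (mod 13)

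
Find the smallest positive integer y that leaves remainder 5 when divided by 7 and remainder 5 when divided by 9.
M = 7 × 9 = 63. M₁ = 9, y₁ ≡ 4 (mod 7). M₂ = 7, y₂ ≡ 4 (mod 9). y = 5×9×4 + 5×7×4 ≡ 5 (mod 63)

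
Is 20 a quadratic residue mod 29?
By Euler's criterion: 20^{14} ≡ 1 (mod 29). Since this equals 1, 20 is a QR.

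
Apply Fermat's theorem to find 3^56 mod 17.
By Fermat: 3^{16} ≡ 1 mod 17. 56 = 3×16 + 8. So 3^{56} ≡ 3^{8} ≡ 16 mod 17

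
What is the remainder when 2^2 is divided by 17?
2^{2} = 4 ≡ 4 mod 17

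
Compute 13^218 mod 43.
Using Fermat: 13^{42} ≡ 1 (mod 43). 218 ≡ 8 (mod 42). So 13^{218} ≡ 13^{8} ≡ 38 (mod 43)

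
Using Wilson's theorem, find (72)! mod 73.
By Wilson's theorem, (72)! ≡ -1 ≡ 72 mod 73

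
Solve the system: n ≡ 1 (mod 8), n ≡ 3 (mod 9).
M = 8 × 9 = 72. M₁ = 9, y₁ ≡ 1 (mod 8). M₂ = 8, y₂ ≡ 8 (mod 9). n = 1×9×1 + 3×8×8 ≡ 57 (mod 72)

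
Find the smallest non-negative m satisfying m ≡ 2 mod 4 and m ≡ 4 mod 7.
M = 4 × 7 = 28. M₁ = 7, y₁ ≡ 3 mod 4. M₂ = 4, y₂ ≡ 2 mod 7. m = 2×7×3 + 4×4×2 ≡ 18 mod 28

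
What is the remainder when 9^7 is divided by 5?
Using Fermat: 9^{4} ≡ 1 mod 5. 7 ≡ 3 mod 4. So 9^{7} ≡ 9^{3} ≡ 4 mod 5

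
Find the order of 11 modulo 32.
Powers of 11 mod 32: 11^1≡11, 11^2≡25, 11^3≡19, 11^4≡17, 11^5≡27, 11^6≡9, 11^7≡3, 11^8≡1. So the order of 11 is 8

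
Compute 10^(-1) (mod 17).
Since 17 is prime, by Fermat 10^(-1) ≡ 10^{15} ≡ 12 (mod 17). Verify: 10 × 12 = 120 ≡ 1 (mod 17)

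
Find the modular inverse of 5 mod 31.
Since 31 is prime, by Fermat 5^(-1) ≡ 5^{29} ≡ 25 (mod 31). Verify: 5 × 25 = 125 ≡ 1 (mod 31)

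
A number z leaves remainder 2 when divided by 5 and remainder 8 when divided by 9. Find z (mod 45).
M = 5 × 9 = 45. M₁ = 9, y₁ ≡ 4 (mod 5). M₂ = 5, y₂ ≡ 2 (mod 9). z = 2×9×4 + 8×5×2 ≡ 17 (mod 45)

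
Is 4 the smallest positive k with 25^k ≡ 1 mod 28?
Powers of 25 mod 28: 25^1≡25, 25^2≡9, 25^3≡1. Already 25^3≡1, so the order is 3 < 4. No, the actual order is 3.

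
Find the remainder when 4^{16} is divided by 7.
By Fermat: 4^{6} ≡ 1 mod 7. 16 = 2×6 + 4. So 4^{16} ≡ 4^{4} ≡ 4 mod 7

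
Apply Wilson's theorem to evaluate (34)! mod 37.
(36)! = (34)! × (35) × (36) ≡ -1 (mod 37). So (34)! ≡ -1 × [(36)(35)]^(-1) ≡ 18 (mod 37)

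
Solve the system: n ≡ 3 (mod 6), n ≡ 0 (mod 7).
M = 6 × 7 = 42. M₁ = 7, y₁ ≡ 1 (mod 6). M₂ = 6, y₂ ≡ 6 (mod 7). n = 3×7×1 + 0×6×6 ≡ 21 (mod 42)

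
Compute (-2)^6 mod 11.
By repeated squaring (mod 11): (-2)^{1}≡9, (-2)^{2}≡4, (-2)^{4}≡5. Then (-2)^{6} = (-2)^{4+2} ≡ 5 × 4 ≡ 9 (mod 11)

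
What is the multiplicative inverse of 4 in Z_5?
Since 5 is prime, by Fermat 4^(-1) ≡ 4^{3} ≡ 4 mod 5. Verify: 4 × 4 = 16 ≡ 1 mod 5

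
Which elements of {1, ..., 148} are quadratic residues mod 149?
QRs mod 149: {1, 4, 5, 6, 7, 9, 16, 17, 19, 20, 22, 24, 25, 26, 28, 29, 30, 31, 33, 35, 36, 37, 39, 42, 45, 46, 47, 49, 53, 54, 61, 63, 64, 67, 68, 69, 73, 76, 80, 81, 82, 85, 86, 88, 95, 96, 100, 102, 103, 104, 107, 110, 112, 113, 114, 116, 118, 119, 120, 121, 123, 124, 125, 127, 129, 130, 132, 133, 140, 142, 143, 144, 145, 148}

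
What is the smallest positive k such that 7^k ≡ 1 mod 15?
Powers of 7 mod 15: 7^1≡7, 7^2≡4, 7^3≡13, 7^4≡1. So the order of 7 is 4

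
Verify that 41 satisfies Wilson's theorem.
(40)! mod 41 = 40. Since this equals -1 mod 41, Wilson confirms 41 is prime.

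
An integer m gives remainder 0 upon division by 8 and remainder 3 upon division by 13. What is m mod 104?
M = 8 × 13 = 104. M₁ = 13, y₁ ≡ 5 mod 8. M₂ = 8, y₂ ≡ 5 mod 13. m = 0×13×5 + 3×8×5 ≡ 16 mod 104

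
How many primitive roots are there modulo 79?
There are φ(79-1) = φ(78) = 24 primitive roots modulo 79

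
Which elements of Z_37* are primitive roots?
There are φ(36) = 12 primitive roots mod 37: {2, 5, 13, 15, 17, 18, 19, 20, 22, 24, 32, 35}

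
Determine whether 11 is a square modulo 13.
By Euler's criterion: 11^{6} ≡ 12 (mod 13). Since this equals -1 (≡ 12), 11 is not a QR.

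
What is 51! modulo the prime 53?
(52)! = (51)! × (52) ≡ -1 mod 53. So (51)! ≡ -1 × (52)^(-1) ≡ (-1)×(-1) = 1 mod 53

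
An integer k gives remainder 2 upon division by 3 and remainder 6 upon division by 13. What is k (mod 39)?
M = 3 × 13 = 39. M₁ = 13, y₁ ≡ 1 (mod 3). M₂ = 3, y₂ ≡ 9 (mod 13). k = 2×13×1 + 6×3×9 ≡ 32 (mod 39)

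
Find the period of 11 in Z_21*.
Powers of 11 mod 21: 11^1≡11, 11^2≡16, 11^3≡8, 11^4≡4, 11^5≡2, 11^6≡1. Order = 6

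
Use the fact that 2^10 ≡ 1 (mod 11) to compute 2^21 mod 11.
By Fermat: 2^{10} ≡ 1 (mod 11). 21 = 2×10 + 1. So 2^{21} ≡ 2^{1} ≡ 2 (mod 11)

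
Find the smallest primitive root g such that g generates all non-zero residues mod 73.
g = 5. Powers: [5, 25, 52, 41, 59, 3, 15, 2, ...] generates all 72 non-zero residues.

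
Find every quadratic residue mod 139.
QRs mod 139: {1, 4, 5, 6, 7, 9, 11, 13, 16, 20, 24, 25, 28, 29, 30, 31, 34, 35, 36, 37, 38, 41, 42, 44, 45, 46, 47, 49, 51, 52, 54, 55, 57, 63, 64, 65, 66, 67, 69, 71, 77, 78, 79, 80, 81, 83, 86, 89, 91, 96, 99, 100, 106, 107, 112, 113, 116, 117, 118, 120, 121, 122, 124, 125, 127, 129, 131, 136, 137}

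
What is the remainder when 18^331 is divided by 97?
Using Fermat: 18^{96} ≡ 1 mod 97. 331 ≡ 43 mod 96. So 18^{331} ≡ 18^{43} ≡ 85 mod 97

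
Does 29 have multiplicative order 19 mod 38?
Powers of 29 mod 38: 29^1≡29, 29^2≡5, 29^3≡31, 29^4≡25, 29^5≡3, 29^6≡11, 29^7≡15, 29^8≡17, 29^9≡37, 29^10≡9, 29^11≡33, 29^12≡7, 29^13≡13, 29^14≡35, 29^15≡27, 29^16≡23, 29^17≡21, 29^18≡1. Already 29^18≡1, so the order is 18 < 19. No, the actual order is 18.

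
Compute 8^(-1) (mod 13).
Since 13 is prime, by Fermat 8^(-1) ≡ 8^{11} ≡ 5 (mod 13). Verify: 8 × 5 = 40 ≡ 1 (mod 13)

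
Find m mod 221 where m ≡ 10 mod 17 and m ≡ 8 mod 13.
M = 17 × 13 = 221. M₁ = 13, y₁ ≡ 4 mod 17. M₂ = 17, y₂ ≡ 10 mod 13. m = 10×13×4 + 8×17×10 ≡ 112 mod 221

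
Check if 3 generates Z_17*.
ord_17(3) divides 16. For each prime q|16: 3^{8}≡16, none ≡ 1. So 3 has order 16 and is a primitive root mod 17.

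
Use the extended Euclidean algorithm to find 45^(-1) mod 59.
Extended GCD: 45(21) + 59(-16) = 1. So 45^(-1) ≡ 21 mod 59. Verify: 45 × 21 = 945 ≡ 1 mod 59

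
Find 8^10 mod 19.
By repeated squaring mod 19: 8^{1}≡8, 8^{2}≡7, 8^{4}≡11, 8^{8}≡7. Then 8^{10} = 8^{8+2} ≡ 7 × 7 ≡ 11 mod 19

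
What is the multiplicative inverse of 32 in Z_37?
Since 37 is prime, by Fermat 32^(-1) ≡ 32^{35} ≡ 22 (mod 37). Verify: 32 × 22 = 704 ≡ 1 (mod 37)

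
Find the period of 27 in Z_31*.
Powers of 27 mod 31: 27^1≡27, 27^2≡16, 27^3≡29, 27^4≡8, 27^5≡30, 27^6≡4, 27^7≡15, 27^8≡2, 27^9≡23, 27^10≡1. Order = 10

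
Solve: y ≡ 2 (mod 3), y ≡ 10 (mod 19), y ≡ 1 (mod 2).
M = 3 × 19 × 2 = 114. M₁ = 38, y₁ ≡ 2 (mod 3). M₂ = 6, y₂ ≡ 16 (mod 19). M₃ = 57, y₃ ≡ 1 (mod 2). y = 2×38×2 + 10×6×16 + 1×57×1 ≡ 29 (mod 114)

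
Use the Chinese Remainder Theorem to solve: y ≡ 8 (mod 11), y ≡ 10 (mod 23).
M = 11 × 23 = 253. M₁ = 23, y₁ ≡ 1 (mod 11). M₂ = 11, y₂ ≡ 21 (mod 23). y = 8×23×1 + 10×11×21 ≡ 217 (mod 253)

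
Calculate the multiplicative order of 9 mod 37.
Powers of 9 mod 37: 9^1≡9, 9^2≡7, 9^3≡26, 9^4≡12, 9^5≡34, 9^6≡10, 9^7≡16, 9^8≡33, 9^9≡1. Order = 9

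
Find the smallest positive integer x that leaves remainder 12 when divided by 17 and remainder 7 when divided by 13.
M = 17 × 13 = 221. M₁ = 13, y₁ ≡ 4 mod 17. M₂ = 17, y₂ ≡ 10 mod 13. x = 12×13×4 + 7×17×10 ≡ 46 mod 221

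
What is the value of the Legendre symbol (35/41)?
(35/41) = 35^{20} mod 41 = -1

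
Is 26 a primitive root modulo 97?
ord_97(26) divides 96. For each prime q|96: 26^{48}≡96, 26^{32}≡61, none ≡ 1. So 26 has order 96 and is a primitive root mod 97.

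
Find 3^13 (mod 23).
By repeated squaring (mod 23): 3^{1}≡3, 3^{2}≡9, 3^{4}≡12, 3^{8}≡6. Then 3^{13} = 3^{8+4+1} ≡ 6 × 12 × 3 ≡ 9 (mod 23)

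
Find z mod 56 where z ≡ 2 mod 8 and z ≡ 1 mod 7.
M = 8 × 7 = 56. M₁ = 7, y₁ ≡ 7 mod 8. M₂ = 8, y₂ ≡ 1 mod 7. z = 2×7×7 + 1×8×1 ≡ 50 mod 56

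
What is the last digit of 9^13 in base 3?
By repeated squaring (mod 3): 9^{1}≡0, 9^{2}≡0, 9^{4}≡0, 9^{8}≡0. Then 9^{13} = 9^{8+4+1} ≡ 0 × 0 × 0 ≡ 0 (mod 3)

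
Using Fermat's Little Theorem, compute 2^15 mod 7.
By Fermat: 2^{6} ≡ 1 (mod 7). 15 = 2×6 + 3. So 2^{15} ≡ 2^{3} ≡ 1 (mod 7)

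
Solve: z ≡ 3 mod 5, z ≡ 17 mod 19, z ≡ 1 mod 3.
M = 5 × 19 × 3 = 285. M₁ = 57, y₁ ≡ 3 mod 5. M₂ = 15, y₂ ≡ 14 mod 19. M₃ = 95, y₃ ≡ 2 mod 3. z = 3×57×3 + 17×15×14 + 1×95×2 ≡ 283 mod 285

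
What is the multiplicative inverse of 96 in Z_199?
Since 199 is prime, by Fermat 96^(-1) ≡ 96^{197} ≡ 85 (mod 199). Verify: 96 × 85 = 8160 ≡ 1 (mod 199)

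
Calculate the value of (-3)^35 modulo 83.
By repeated squaring mod 83: (-3)^{1}≡80, (-3)^{2}≡9, (-3)^{4}≡81, (-3)^{8}≡4, (-3)^{16}≡16, (-3)^{32}≡7. Then (-3)^{35} = (-3)^{32+2+1} ≡ 7 × 9 × 80 ≡ 60 mod 83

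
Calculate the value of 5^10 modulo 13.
By repeated squaring (mod 13): 5^{1}≡5, 5^{2}≡12, 5^{4}≡1, 5^{8}≡1. Then 5^{10} = 5^{8+2} ≡ 1 × 12 ≡ 12 (mod 13)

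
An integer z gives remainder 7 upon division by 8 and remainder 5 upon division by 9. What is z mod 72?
M = 8 × 9 = 72. M₁ = 9, y₁ ≡ 1 mod 8. M₂ = 8, y₂ ≡ 8 mod 9. z = 7×9×1 + 5×8×8 ≡ 23 mod 72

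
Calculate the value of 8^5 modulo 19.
By repeated squaring (mod 19): 8^{1}≡8, 8^{2}≡7, 8^{4}≡11. Then 8^{5} = 8^{4+1} ≡ 11 × 8 ≡ 12 (mod 19)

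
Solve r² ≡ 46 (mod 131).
The square roots of 46 mod 131 are 35 and 96. Verify: 35² = 1225 ≡ 46 (mod 131)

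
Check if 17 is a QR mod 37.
By Euler's criterion: 17^{18} ≡ 36 mod 37. Since this equals -1 (≡ 36), 17 is not a QR.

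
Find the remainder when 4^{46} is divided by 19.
By Fermat: 4^{18} ≡ 1 (mod 19). 46 = 2×18 + 10. So 4^{46} ≡ 4^{10} ≡ 4 (mod 19)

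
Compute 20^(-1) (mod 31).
Since 31 is prime, by Fermat 20^(-1) ≡ 20^{29} ≡ 14 (mod 31). Verify: 20 × 14 = 280 ≡ 1 (mod 31)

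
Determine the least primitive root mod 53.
g = 2. Powers: [2, 4, 8, 16, 32, 11, 22, 44, 35, ...] generates all 52 non-zero residues.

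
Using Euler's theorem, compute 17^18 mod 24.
By Euler: 17^{8} ≡ 1 (mod 24) since gcd(17, 24) = 1. 18 = 2×8 + 2. So 17^{18} ≡ 17^{2} ≡ 1 (mod 24)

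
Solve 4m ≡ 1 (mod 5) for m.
Since 5 is prime, by Fermat 4^(-1) ≡ 4^{3} ≡ 4 (mod 5). Verify: 4 × 4 = 16 ≡ 1 (mod 5)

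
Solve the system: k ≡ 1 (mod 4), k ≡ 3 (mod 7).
M = 4 × 7 = 28. M₁ = 7, y₁ ≡ 3 (mod 4). M₂ = 4, y₂ ≡ 2 (mod 7). k = 1×7×3 + 3×4×2 ≡ 17 (mod 28)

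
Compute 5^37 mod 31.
Using Fermat: 5^{30} ≡ 1 (mod 31). 37 ≡ 7 (mod 30). So 5^{37} ≡ 5^{7} ≡ 5 (mod 31)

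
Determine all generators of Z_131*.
There are φ(130) = 48 primitive roots mod 131: {2, 6, 8, 10, 14, 17, 22, 23, 26, 29, 30, 31, 37, 40, 50, 54, 56, 57, 66, 67, 72, 76, 82, 83, 85, 87, 88, 90, 93, 95, 96, 97, 98, 103, 104, 106, 110, 111, 115, 116, 118, 119, 120, 122, 124, 126, 127, 128}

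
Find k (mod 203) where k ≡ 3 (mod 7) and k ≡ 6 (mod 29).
M = 7 × 29 = 203. M₁ = 29, y₁ ≡ 1 (mod 7). M₂ = 7, y₂ ≡ 25 (mod 29). k = 3×29×1 + 6×7×25 ≡ 122 (mod 203)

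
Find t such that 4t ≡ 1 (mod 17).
Since 17 is prime, by Fermat 4^(-1) ≡ 4^{15} ≡ 13 (mod 17). Verify: 4 × 13 = 52 ≡ 1 (mod 17)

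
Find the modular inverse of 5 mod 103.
Since 103 is prime, by Fermat 5^(-1) ≡ 5^{101} ≡ 62 (mod 103). Verify: 5 × 62 = 310 ≡ 1 (mod 103)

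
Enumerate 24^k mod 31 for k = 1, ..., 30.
24^1, 24^2, ..., 24^{30} mod 31: [24, 18, 29, 14, 26, 4, 3, 10, 23, 25, 11, 16, 12, 9, 30, 7, 13, 2, 17, 5, 27, 28, 21, 8, 6, 20, 15, 19, 22, 1]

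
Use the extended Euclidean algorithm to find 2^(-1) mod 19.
Extended GCD: 2(-9) + 19(1) = 1. So 2^(-1) ≡ -9 ≡ 10 mod 19. Verify: 2 × 10 = 20 ≡ 1 mod 19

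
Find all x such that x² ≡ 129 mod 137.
The square roots of 129 mod 137 are 35 and 102. Verify: 35² = 1225 ≡ 129 mod 137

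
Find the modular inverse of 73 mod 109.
Since 109 is prime, by Fermat 73^(-1) ≡ 73^{107} ≡ 3 (mod 109). Verify: 73 × 3 = 219 ≡ 1 (mod 109)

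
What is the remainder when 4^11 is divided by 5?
Using Fermat: 4^{4} ≡ 1 mod 5. 11 ≡ 3 mod 4. So 4^{11} ≡ 4^{3} ≡ 4 mod 5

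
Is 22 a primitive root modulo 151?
22^{75} ≡ 1 mod 151 and 75 < 150, so ord_151(22) = 75 ≠ 150 and 22 is not a primitive root.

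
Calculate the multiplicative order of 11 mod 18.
Powers of 11 mod 18: 11^1≡11, 11^2≡13, 11^3≡17, 11^4≡7, 11^5≡5, 11^6≡1. Order = 6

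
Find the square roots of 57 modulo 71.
The square roots of 57 mod 71 are 25 and 46. Verify: 25² = 625 ≡ 57 (mod 71)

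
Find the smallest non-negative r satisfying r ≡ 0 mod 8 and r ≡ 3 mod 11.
M = 8 × 11 = 88. M₁ = 11, y₁ ≡ 3 mod 8. M₂ = 8, y₂ ≡ 7 mod 11. r = 0×11×3 + 3×8×7 ≡ 80 mod 88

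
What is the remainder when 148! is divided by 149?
By Wilson's theorem, (148)! ≡ -1 ≡ 148 mod 149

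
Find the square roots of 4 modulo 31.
The square roots of 4 mod 31 are 2 and 29. Verify: 2² = 4 ≡ 4 mod 31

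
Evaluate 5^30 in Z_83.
By repeated squaring (mod 83): 5^{1}≡5, 5^{2}≡25, 5^{4}≡44, 5^{8}≡27, 5^{16}≡65. Then 5^{30} = 5^{16+8+4+2} ≡ 65 × 27 × 44 × 25 ≡ 3 (mod 83)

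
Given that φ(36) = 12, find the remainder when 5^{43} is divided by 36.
By Euler: 5^{12} ≡ 1 (mod 36) since gcd(5, 36) = 1. 43 = 3×12 + 7. So 5^{43} ≡ 5^{7} ≡ 5 (mod 36)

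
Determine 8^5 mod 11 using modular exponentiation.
By repeated squaring mod 11: 8^{1}≡8, 8^{2}≡9, 8^{4}≡4. Then 8^{5} = 8^{4+1} ≡ 4 × 8 ≡ 10 mod 11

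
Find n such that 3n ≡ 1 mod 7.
Since 7 is prime, by Fermat 3^(-1) ≡ 3^{5} ≡ 5 mod 7. Verify: 3 × 5 = 15 ≡ 1 mod 7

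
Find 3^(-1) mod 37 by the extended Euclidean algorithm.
Extended GCD: 3(-12) + 37(1) = 1. So 3^(-1) ≡ -12 ≡ 25 mod 37. Verify: 3 × 25 = 75 ≡ 1 mod 37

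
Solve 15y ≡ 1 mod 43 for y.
Since 43 is prime, by Fermat 15^(-1) ≡ 15^{41} ≡ 23 mod 43. Verify: 15 × 23 = 345 ≡ 1 mod 43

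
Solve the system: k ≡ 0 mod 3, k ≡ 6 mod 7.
M = 3 × 7 = 21. M₁ = 7, y₁ ≡ 1 mod 3. M₂ = 3, y₂ ≡ 5 mod 7. k = 0×7×1 + 6×3×5 ≡ 6 mod 21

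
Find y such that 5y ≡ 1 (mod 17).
Since 17 is prime, by Fermat 5^(-1) ≡ 5^{15} ≡ 7 (mod 17). Verify: 5 × 7 = 35 ≡ 1 (mod 17)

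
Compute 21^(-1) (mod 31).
Since 31 is prime, by Fermat 21^(-1) ≡ 21^{29} ≡ 3 (mod 31). Verify: 21 × 3 = 63 ≡ 1 (mod 31)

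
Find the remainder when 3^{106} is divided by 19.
By Fermat: 3^{18} ≡ 1 mod 19. 106 = 5×18 + 16. So 3^{106} ≡ 3^{16} ≡ 17 mod 19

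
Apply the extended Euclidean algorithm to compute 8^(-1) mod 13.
Extended GCD: 8(5) + 13(-3) = 1. So 8^(-1) ≡ 5 (mod 13). Verify: 8 × 5 = 40 ≡ 1 (mod 13)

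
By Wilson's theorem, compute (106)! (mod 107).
By Wilson's theorem, (106)! ≡ -1 ≡ 106 (mod 107)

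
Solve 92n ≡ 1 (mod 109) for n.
Since 109 is prime, by Fermat 92^(-1) ≡ 92^{107} ≡ 32 (mod 109). Verify: 92 × 32 = 2944 ≡ 1 (mod 109)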